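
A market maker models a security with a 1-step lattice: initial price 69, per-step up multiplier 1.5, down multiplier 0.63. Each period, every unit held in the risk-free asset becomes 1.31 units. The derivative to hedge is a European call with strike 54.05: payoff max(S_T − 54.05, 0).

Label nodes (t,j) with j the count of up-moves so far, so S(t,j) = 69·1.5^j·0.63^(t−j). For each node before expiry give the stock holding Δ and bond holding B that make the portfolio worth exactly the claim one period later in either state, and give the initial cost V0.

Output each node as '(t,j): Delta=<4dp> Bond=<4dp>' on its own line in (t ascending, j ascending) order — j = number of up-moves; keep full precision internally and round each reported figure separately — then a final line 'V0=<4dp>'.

(0,0): Delta=0.8238 Bond=-27.3348
V0=29.5043

No-arbitrage ⇒ martingale measure with p* = (R−d)/(u−d) = 0.7816.
Terminal payoffs: V(1,0)=0.0000, V(1,1)=49.4500
(0,0): S=69.0000. Δ = (V_up−V_dn)/(S_up−S_dn) = (49.4500−0.0000)/(103.5000−43.4700) = 0.8238. V = [p*·49.4500 + (1−p*)·0.0000]/1.31 = 29.5043. B = V − Δ·S = -27.3348.
Root portfolio cost Δ·69+B reproduces V0=29.5043.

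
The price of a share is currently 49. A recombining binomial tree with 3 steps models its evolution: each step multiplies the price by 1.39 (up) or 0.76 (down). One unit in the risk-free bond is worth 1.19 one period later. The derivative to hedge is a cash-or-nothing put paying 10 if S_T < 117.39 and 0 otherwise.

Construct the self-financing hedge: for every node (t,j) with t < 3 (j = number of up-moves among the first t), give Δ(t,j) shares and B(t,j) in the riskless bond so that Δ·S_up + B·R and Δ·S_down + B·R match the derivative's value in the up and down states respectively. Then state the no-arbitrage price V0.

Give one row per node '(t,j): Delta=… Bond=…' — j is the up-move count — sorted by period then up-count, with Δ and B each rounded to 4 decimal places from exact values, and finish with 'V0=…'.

(0,0): Delta=-0.1066 Bond=9.2691
(1,0): Delta=0.0000 Bond=7.0616
(1,1): Delta=-0.1337 Bond=12.8761
(2,0): Delta=0.0000 Bond=8.4034
(2,1): Delta=0.0000 Bond=8.4034
(2,2): Delta=-0.1677 Bond=18.5407
V0=4.0473

Under the risk-neutral measure, an up-move has probability p* = (R−d)/(u−d) = 0.6825 and values discount at R = 1.19.
Terminal payoffs: V(3,0)=10.0000, V(3,1)=10.0000, V(3,2)=10.0000, V(3,3)=0.0000
(2,0): S=28.3024. Δ = (V_up−V_dn)/(S_up−S_dn) = (10.0000−10.0000)/(39.3403−21.5098) = 0.0000. V = [p*·10.0000 + (1−p*)·10.0000]/1.19 = 8.4034. B = V − Δ·S = 8.4034.
(2,1): S=51.7636. Δ = (V_up−V_dn)/(S_up−S_dn) = (10.0000−10.0000)/(71.9514−39.3403) = 0.0000. V = [p*·10.0000 + (1−p*)·10.0000]/1.19 = 8.4034. B = V − Δ·S = 8.4034.
(2,2): S=94.6729. Δ = (V_up−V_dn)/(S_up−S_dn) = (0.0000−10.0000)/(131.5953−71.9514) = -0.1677. V = [p*·0.0000 + (1−p*)·10.0000]/1.19 = 2.6677. B = V − Δ·S = 18.5407.
(1,0): S=37.2400. Δ = (V_up−V_dn)/(S_up−S_dn) = (8.4034−8.4034)/(51.7636−28.3024) = 0.0000. V = [p*·8.4034 + (1−p*)·8.4034]/1.19 = 7.0616. B = V − Δ·S = 7.0616.
(1,1): S=68.1100. Δ = (V_up−V_dn)/(S_up−S_dn) = (2.6677−8.4034)/(94.6729−51.7636) = -0.1337. V = [p*·2.6677 + (1−p*)·8.4034]/1.19 = 3.7719. B = V − Δ·S = 12.8761.
(0,0): S=49.0000. Δ = (V_up−V_dn)/(S_up−S_dn) = (3.7719−7.0616)/(68.1100−37.2400) = -0.1066. V = [p*·3.7719 + (1−p*)·7.0616]/1.19 = 4.0473. B = V − Δ·S = 9.2691.
The time-0 hedge costs 4.0473, which is the no-arbitrage price.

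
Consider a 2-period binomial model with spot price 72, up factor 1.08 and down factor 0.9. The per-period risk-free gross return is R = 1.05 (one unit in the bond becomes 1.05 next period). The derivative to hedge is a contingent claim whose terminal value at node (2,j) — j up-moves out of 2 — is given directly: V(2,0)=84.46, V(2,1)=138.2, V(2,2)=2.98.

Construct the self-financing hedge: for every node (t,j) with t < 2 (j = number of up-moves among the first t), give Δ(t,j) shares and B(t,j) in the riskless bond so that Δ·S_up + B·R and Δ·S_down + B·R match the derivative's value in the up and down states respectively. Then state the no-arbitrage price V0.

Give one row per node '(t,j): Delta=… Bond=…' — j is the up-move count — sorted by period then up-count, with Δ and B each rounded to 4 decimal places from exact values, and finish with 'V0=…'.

(0,0): Delta=-7.6225 Bond=587.6432
(1,0): Delta=4.6073 Bond=-175.4667
(1,1): Delta=-9.6608 Bond=775.5238
V0=38.8249

Risk-neutral probability p* = (R−d)/(u−d) = (1.05−0.9)/(1.08−0.9) = 0.8333.
Payoff layer (t=2): V(2,0)=84.4600, V(2,1)=138.2000, V(2,2)=2.9800
  t=1,j=0: stock 64.8000 → up 69.9840 (V=138.2000), down 58.3200 (V=84.4600). Price 123.0889; hedge Δ=4.6073, bond B=-175.4667.
  t=1,j=1: stock 77.7600 → up 83.9808 (V=2.9800), down 69.9840 (V=138.2000). Price 24.3016; hedge Δ=-9.6608, bond B=775.5238.
  t=0,j=0: stock 72.0000 → up 77.7600 (V=24.3016), down 64.8000 (V=123.0889). Price 38.8249; hedge Δ=-7.6225, bond B=587.6432.
The time-0 hedge costs 38.8249, which is the no-arbitrage price.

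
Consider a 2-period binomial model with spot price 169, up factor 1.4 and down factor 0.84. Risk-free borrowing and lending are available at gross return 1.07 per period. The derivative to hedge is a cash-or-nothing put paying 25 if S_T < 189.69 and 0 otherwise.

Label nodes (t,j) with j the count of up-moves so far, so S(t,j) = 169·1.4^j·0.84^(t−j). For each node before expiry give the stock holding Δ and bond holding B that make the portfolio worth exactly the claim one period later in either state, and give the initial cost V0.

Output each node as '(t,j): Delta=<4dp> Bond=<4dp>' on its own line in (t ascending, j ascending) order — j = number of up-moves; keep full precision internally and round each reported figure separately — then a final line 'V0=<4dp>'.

(0,0): Delta=-0.1455 Bond=32.1691
(1,0): Delta=-0.3145 Bond=58.4112
(1,1): Delta=0.0000 Bond=0.0000
V0=7.5827

No-arbitrage ⇒ martingale measure with p* = (R−d)/(u−d) = 0.4107.
At expiry t=2: V(2,0)=25.0000, V(2,1)=0.0000, V(2,2)=0.0000
  t=1,j=0: stock 141.9600 → up 198.7440 (V=0.0000), down 119.2464 (V=25.0000). Price 13.7684; hedge Δ=-0.3145, bond B=58.4112.
  t=1,j=1: stock 236.6000 → up 331.2400 (V=0.0000), down 198.7440 (V=0.0000). Price 0.0000; hedge Δ=0.0000, bond B=0.0000.
  t=0,j=0: stock 169.0000 → up 236.6000 (V=0.0000), down 141.9600 (V=13.7684). Price 7.5827; hedge Δ=-0.1455, bond B=32.1691.
Check: Δ(0,0)·S0 + B(0,0) = 7.5827 = V0.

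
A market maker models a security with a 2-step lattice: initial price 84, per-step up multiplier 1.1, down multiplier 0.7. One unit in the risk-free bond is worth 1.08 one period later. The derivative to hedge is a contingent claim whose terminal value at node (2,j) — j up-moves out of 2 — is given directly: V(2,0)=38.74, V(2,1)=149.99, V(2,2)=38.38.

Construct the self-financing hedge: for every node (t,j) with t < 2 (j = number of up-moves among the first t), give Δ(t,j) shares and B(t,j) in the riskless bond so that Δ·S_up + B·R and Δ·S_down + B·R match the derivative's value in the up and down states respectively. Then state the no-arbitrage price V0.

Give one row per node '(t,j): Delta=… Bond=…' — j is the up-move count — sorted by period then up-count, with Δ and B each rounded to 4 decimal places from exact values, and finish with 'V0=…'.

Since d<R<u, set p* = (R−d)/(u−d) = 0.9500; price each node as the discounted p*-expectation of its children.
Terminal payoffs: V(2,0)=38.7400, V(2,1)=149.9900, V(2,2)=38.3800
Node (1,0) S=58.8000: V=(p*·149.9900+(1−p*)·38.7400)/1.08=133.7292; Δ=(149.9900−38.7400)/(64.6800−41.1600)=4.7300; B=V−Δ·S=-144.3958
Node (1,1) S=92.4000: V=(p*·38.3800+(1−p*)·149.9900)/1.08=40.7042; Δ=(38.3800−149.9900)/(101.6400−64.6800)=-3.0198; B=V−Δ·S=319.7292
Node (0,0) S=84.0000: V=(p*·40.7042+(1−p*)·133.7292)/1.08=41.9958; Δ=(40.7042−133.7292)/(92.4000−58.8000)=-2.7686; B=V−Δ·S=274.5583
The time-0 hedge costs 41.9958, which is the no-arbitrage price.

(0,0): Delta=-2.7686 Bond=274.5583
(1,0): Delta=4.7300 Bond=-144.3958
(1,1): Delta=-3.0198 Bond=319.7292
V0=41.9958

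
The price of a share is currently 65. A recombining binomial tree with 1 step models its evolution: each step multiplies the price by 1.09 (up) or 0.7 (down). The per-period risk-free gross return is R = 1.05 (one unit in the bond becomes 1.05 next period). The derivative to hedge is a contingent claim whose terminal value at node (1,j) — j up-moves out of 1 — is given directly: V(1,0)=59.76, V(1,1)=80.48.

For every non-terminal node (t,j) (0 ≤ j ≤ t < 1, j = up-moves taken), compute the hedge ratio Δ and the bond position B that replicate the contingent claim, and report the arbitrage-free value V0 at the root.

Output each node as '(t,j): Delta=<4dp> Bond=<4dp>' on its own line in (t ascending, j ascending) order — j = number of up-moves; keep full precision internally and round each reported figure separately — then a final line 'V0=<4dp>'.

Risk-neutral probability p* = (R−d)/(u−d) = (1.05−0.7)/(1.09−0.7) = 0.8974.
Payoff layer (t=1): V(1,0)=59.7600, V(1,1)=80.4800
(0,0): S=65.0000. Δ = (V_up−V_dn)/(S_up−S_dn) = (80.4800−59.7600)/(70.8500−45.5000) = 0.8174. V = [p*·80.4800 + (1−p*)·59.7600]/1.05 = 74.6237. B = V − Δ·S = 21.4955.
Check: Δ(0,0)·S0 + B(0,0) = 74.6237 = V0.

(0,0): Delta=0.8174 Bond=21.4955
V0=74.6237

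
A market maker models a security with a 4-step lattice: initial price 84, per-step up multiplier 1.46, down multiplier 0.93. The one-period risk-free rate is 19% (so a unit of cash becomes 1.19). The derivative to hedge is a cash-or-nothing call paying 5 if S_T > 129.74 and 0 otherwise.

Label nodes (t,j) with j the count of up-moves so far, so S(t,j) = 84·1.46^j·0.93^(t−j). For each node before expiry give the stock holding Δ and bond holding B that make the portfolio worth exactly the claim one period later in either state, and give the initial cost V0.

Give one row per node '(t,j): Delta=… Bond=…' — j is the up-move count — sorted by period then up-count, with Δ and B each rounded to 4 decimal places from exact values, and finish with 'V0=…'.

The replicating-portfolio and risk-neutral prices coincide; use p* = (1.19−0.93)/(1.46−0.93) = 0.4906 for the latter.
At expiry t=4: V(4,0)=0.0000, V(4,1)=0.0000, V(4,2)=5.0000, V(4,3)=5.0000, V(4,4)=5.0000
(3,0): S=67.5660. Δ = (V_up−V_dn)/(S_up−S_dn) = (0.0000−0.0000)/(98.6463−62.8364) = 0.0000. V = [p*·0.0000 + (1−p*)·0.0000]/1.19 = 0.0000. B = V − Δ·S = 0.0000.
(3,1): S=106.0713. Δ = (V_up−V_dn)/(S_up−S_dn) = (5.0000−0.0000)/(154.8642−98.6463) = 0.0889. V = [p*·5.0000 + (1−p*)·0.0000]/1.19 = 2.0612. B = V − Δ·S = -7.3728.
(3,2): S=166.5206. Δ = (V_up−V_dn)/(S_up−S_dn) = (5.0000−5.0000)/(243.1201−154.8642) = 0.0000. V = [p*·5.0000 + (1−p*)·5.0000]/1.19 = 4.2017. B = V − Δ·S = 4.2017.
(3,3): S=261.4194. Δ = (V_up−V_dn)/(S_up−S_dn) = (5.0000−5.0000)/(381.6724−243.1201) = 0.0000. V = [p*·5.0000 + (1−p*)·5.0000]/1.19 = 4.2017. B = V − Δ·S = 4.2017.
(2,0): S=72.6516. Δ = (V_up−V_dn)/(S_up−S_dn) = (2.0612−0.0000)/(106.0713−67.5660) = 0.0535. V = [p*·2.0612 + (1−p*)·0.0000]/1.19 = 0.8497. B = V − Δ·S = -3.0393.
(2,1): S=114.0552. Δ = (V_up−V_dn)/(S_up−S_dn) = (4.2017−2.0612)/(166.5206−106.0713) = 0.0354. V = [p*·4.2017 + (1−p*)·2.0612]/1.19 = 2.6145. B = V − Δ·S = -1.4241.
(2,2): S=179.0544. Δ = (V_up−V_dn)/(S_up−S_dn) = (4.2017−4.2017)/(261.4194−166.5206) = 0.0000. V = [p*·4.2017 + (1−p*)·4.2017]/1.19 = 3.5308. B = V − Δ·S = 3.5308.
(1,0): S=78.1200. Δ = (V_up−V_dn)/(S_up−S_dn) = (2.6145−0.8497)/(114.0552−72.6516) = 0.0426. V = [p*·2.6145 + (1−p*)·0.8497]/1.19 = 1.4416. B = V − Δ·S = -1.8882.
(1,1): S=122.6400. Δ = (V_up−V_dn)/(S_up−S_dn) = (3.5308−2.6145)/(179.0544−114.0552) = 0.0141. V = [p*·3.5308 + (1−p*)·2.6145]/1.19 = 2.5748. B = V − Δ·S = 0.8459.
(0,0): S=84.0000. Δ = (V_up−V_dn)/(S_up−S_dn) = (2.5748−1.4416)/(122.6400−78.1200) = 0.0255. V = [p*·2.5748 + (1−p*)·1.4416]/1.19 = 1.6786. B = V − Δ·S = -0.4596.
Root portfolio cost Δ·84+B reproduces V0=1.6786.

(0,0): Delta=0.0255 Bond=-0.4596
(1,0): Delta=0.0426 Bond=-1.8882
(1,1): Delta=0.0141 Bond=0.8459
(2,0): Delta=0.0535 Bond=-3.0393
(2,1): Delta=0.0354 Bond=-1.4241
(2,2): Delta=0.0000 Bond=3.5308
(3,0): Delta=0.0000 Bond=0.0000
(3,1): Delta=0.0889 Bond=-7.3728
(3,2): Delta=0.0000 Bond=4.2017
(3,3): Delta=0.0000 Bond=4.2017
V0=1.6786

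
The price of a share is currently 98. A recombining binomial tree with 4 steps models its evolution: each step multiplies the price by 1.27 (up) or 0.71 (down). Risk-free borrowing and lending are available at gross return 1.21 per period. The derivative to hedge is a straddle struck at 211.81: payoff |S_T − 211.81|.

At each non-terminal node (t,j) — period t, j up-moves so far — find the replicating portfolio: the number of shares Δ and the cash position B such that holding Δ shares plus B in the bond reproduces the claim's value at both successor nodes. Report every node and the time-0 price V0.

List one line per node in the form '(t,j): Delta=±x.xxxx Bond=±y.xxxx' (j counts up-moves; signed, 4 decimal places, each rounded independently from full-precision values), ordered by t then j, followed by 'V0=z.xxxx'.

No-arbitrage ⇒ martingale measure with p* = (R−d)/(u−d) = 0.8929.
At expiry t=4: V(4,0)=186.9066, V(4,1)=167.2644, V(4,2)=132.1298, V(4,3)=69.2835, V(4,4)=43.1317
  t=3,j=0: stock 35.0753 → up 44.5456 (V=167.2644), down 24.9034 (V=186.9066). Price 139.9743; hedge Δ=-1.0000, bond B=175.0496.
  t=3,j=1: stock 62.7403 → up 79.6802 (V=132.1298), down 44.5456 (V=167.2644). Price 112.3093; hedge Δ=-1.0000, bond B=175.0496.
  t=3,j=2: stock 112.2256 → up 142.5265 (V=69.2835), down 79.6802 (V=132.1298). Price 62.8240; hedge Δ=-1.0000, bond B=175.0496.
  t=3,j=3: stock 200.7415 → up 254.9417 (V=43.1317), down 142.5265 (V=69.2835). Price 37.9618; hedge Δ=-0.2326, bond B=84.6613.
  t=2,j=0: stock 49.4018 → up 62.7403 (V=112.3093), down 35.0753 (V=139.9743). Price 95.2673; hedge Δ=-1.0000, bond B=144.6691.
  t=2,j=1: stock 88.3666 → up 112.2256 (V=62.8240), down 62.7403 (V=112.3093). Price 56.3025; hedge Δ=-1.0000, bond B=144.6691.
  t=2,j=2: stock 158.0642 → up 200.7415 (V=37.9618), down 112.2256 (V=62.8240). Price 33.5748; hedge Δ=-0.2809, bond B=77.9717.
  t=1,j=0: stock 69.5800 → up 88.3666 (V=56.3025), down 49.4018 (V=95.2673). Price 49.9812; hedge Δ=-1.0000, bond B=119.5612.
  t=1,j=1: stock 124.4600 → up 158.0642 (V=33.5748), down 88.3666 (V=56.3025). Price 29.7603; hedge Δ=-0.3261, bond B=70.3453.
  t=0,j=0: stock 98.0000 → up 124.4600 (V=29.7603), down 69.5800 (V=49.9812). Price 26.3858; hedge Δ=-0.3685, bond B=62.4946.
The time-0 hedge costs 26.3858, which is the no-arbitrage price.

(0,0): Delta=-0.3685 Bond=62.4946
(1,0): Delta=-1.0000 Bond=119.5612
(1,1): Delta=-0.3261 Bond=70.3453
(2,0): Delta=-1.0000 Bond=144.6691
(2,1): Delta=-1.0000 Bond=144.6691
(2,2): Delta=-0.2809 Bond=77.9717
(3,0): Delta=-1.0000 Bond=175.0496
(3,1): Delta=-1.0000 Bond=175.0496
(3,2): Delta=-1.0000 Bond=175.0496
(3,3): Delta=-0.2326 Bond=84.6613
V0=26.3858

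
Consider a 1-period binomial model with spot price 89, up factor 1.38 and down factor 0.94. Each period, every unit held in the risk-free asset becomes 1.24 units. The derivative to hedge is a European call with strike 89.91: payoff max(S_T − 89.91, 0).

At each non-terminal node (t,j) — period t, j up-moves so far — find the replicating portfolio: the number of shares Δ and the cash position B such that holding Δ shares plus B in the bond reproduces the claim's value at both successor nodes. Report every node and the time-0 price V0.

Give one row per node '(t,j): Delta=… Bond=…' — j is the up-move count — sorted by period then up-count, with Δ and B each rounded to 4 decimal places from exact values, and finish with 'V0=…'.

Under the risk-neutral measure, an up-move has probability p* = (R−d)/(u−d) = 0.6818 and values discount at R = 1.24.
At expiry t=1: V(1,0)=0.0000, V(1,1)=32.9100
  t=0,j=0: stock 89.0000 → up 122.8200 (V=32.9100), down 83.6600 (V=0.0000). Price 18.0957; hedge Δ=0.8404, bond B=-56.6998.
Each (Δ,B) replicates both successor values, so the strategy is self-financing and V0 is arbitrage-free.

(0,0): Delta=0.8404 Bond=-56.6998
V0=18.0957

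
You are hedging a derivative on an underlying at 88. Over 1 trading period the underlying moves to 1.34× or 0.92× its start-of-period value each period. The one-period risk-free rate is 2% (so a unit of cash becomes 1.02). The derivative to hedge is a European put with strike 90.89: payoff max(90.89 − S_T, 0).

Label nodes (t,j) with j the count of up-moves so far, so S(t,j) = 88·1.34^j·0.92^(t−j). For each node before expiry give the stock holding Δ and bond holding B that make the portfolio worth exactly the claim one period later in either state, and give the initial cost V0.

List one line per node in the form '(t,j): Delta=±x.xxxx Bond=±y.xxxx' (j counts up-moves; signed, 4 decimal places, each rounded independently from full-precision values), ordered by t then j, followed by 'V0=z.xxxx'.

Since d<R<u, set p* = (R−d)/(u−d) = 0.2381; price each node as the discounted p*-expectation of its children.
Terminal payoffs: V(1,0)=9.9300, V(1,1)=0.0000
Node (0,0) S=88.0000: V=(p*·0.0000+(1−p*)·9.9300)/1.02=7.4174; Δ=(0.0000−9.9300)/(117.9200−80.9600)=-0.2687; B=V−Δ·S=31.0602
Check: Δ(0,0)·S0 + B(0,0) = 7.4174 = V0.

(0,0): Delta=-0.2687 Bond=31.0602
V0=7.4174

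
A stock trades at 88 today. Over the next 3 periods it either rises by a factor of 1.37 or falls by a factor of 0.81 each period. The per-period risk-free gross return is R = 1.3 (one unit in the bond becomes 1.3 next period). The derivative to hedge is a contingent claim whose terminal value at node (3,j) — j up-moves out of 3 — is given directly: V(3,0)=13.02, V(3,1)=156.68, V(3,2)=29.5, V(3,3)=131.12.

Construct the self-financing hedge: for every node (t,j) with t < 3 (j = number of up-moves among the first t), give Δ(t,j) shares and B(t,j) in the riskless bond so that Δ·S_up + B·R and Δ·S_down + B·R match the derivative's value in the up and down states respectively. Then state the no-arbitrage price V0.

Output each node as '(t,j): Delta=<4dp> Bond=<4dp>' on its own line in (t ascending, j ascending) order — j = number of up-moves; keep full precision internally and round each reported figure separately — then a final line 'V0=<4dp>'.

(0,0): Delta=0.6271 Bond=-8.4112
(1,0): Delta=-1.7985 Bond=161.9588
(1,1): Delta=0.8320 Bond=-35.6336
(2,0): Delta=4.4432 Bond=-149.8261
(2,1): Delta=-2.3256 Bond=262.0283
(2,2): Delta=1.0987 Bond=-90.3739
V0=46.7736

The replicating-portfolio and risk-neutral prices coincide; use p* = (1.3−0.81)/(1.37−0.81) = 0.8750 for the latter.
Payoff layer (t=3): V(3,0)=13.0200, V(3,1)=156.6800, V(3,2)=29.5000, V(3,3)=131.1200
(2,0): S=57.7368. Δ = (V_up−V_dn)/(S_up−S_dn) = (156.6800−13.0200)/(79.0994−46.7668) = 4.4432. V = [p*·156.6800 + (1−p*)·13.0200]/1.3 = 106.7096. B = V − Δ·S = -149.8261.
(2,1): S=97.6536. Δ = (V_up−V_dn)/(S_up−S_dn) = (29.5000−156.6800)/(133.7854−79.0994) = -2.3256. V = [p*·29.5000 + (1−p*)·156.6800]/1.3 = 34.9212. B = V − Δ·S = 262.0283.
(2,2): S=165.1672. Δ = (V_up−V_dn)/(S_up−S_dn) = (131.1200−29.5000)/(226.2791−133.7854) = 1.0987. V = [p*·131.1200 + (1−p*)·29.5000]/1.3 = 91.0904. B = V − Δ·S = -90.3739.
(1,0): S=71.2800. Δ = (V_up−V_dn)/(S_up−S_dn) = (34.9212−106.7096)/(97.6536−57.7368) = -1.7985. V = [p*·34.9212 + (1−p*)·106.7096]/1.3 = 33.7652. B = V − Δ·S = 161.9588.
(1,1): S=120.5600. Δ = (V_up−V_dn)/(S_up−S_dn) = (91.0904−34.9212)/(165.1672−97.6536) = 0.8320. V = [p*·91.0904 + (1−p*)·34.9212]/1.3 = 64.6686. B = V − Δ·S = -35.6336.
(0,0): S=88.0000. Δ = (V_up−V_dn)/(S_up−S_dn) = (64.6686−33.7652)/(120.5600−71.2800) = 0.6271. V = [p*·64.6686 + (1−p*)·33.7652]/1.3 = 46.7736. B = V − Δ·S = -8.4112.
Root portfolio cost Δ·88+B reproduces V0=46.7736.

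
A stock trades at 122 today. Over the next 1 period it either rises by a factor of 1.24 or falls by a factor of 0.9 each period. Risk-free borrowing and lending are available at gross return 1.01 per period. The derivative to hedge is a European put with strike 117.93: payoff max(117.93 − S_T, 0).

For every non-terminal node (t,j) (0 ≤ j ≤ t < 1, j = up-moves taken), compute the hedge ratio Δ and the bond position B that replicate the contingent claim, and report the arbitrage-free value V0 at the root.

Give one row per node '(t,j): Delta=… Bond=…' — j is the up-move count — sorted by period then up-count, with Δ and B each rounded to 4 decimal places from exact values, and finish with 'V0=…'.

The replicating-portfolio and risk-neutral prices coincide; use p* = (1.01−0.9)/(1.24−0.9) = 0.3235 for the latter.
At expiry t=1: V(1,0)=8.1300, V(1,1)=0.0000
  t=0,j=0: stock 122.0000 → up 151.2800 (V=0.0000), down 109.8000 (V=8.1300). Price 5.4453; hedge Δ=-0.1960, bond B=29.3570.
Each (Δ,B) replicates both successor values, so the strategy is self-financing and V0 is arbitrage-free.

(0,0): Delta=-0.1960 Bond=29.3570
V0=5.4453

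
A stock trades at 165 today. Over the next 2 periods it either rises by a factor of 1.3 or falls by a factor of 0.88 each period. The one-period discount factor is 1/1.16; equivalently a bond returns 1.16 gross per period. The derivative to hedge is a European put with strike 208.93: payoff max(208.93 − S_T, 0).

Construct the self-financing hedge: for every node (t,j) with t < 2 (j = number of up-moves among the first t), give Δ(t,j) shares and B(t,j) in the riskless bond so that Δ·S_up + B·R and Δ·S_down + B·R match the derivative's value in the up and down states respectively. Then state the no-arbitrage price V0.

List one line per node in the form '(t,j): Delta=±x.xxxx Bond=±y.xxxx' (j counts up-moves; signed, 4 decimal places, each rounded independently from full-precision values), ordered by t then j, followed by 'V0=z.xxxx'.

The replicating-portfolio and risk-neutral prices coincide; use p* = (1.16−0.88)/(1.3−0.88) = 0.6667 for the latter.
Terminal payoffs: V(2,0)=81.1540, V(2,1)=20.1700, V(2,2)=0.0000
(1,0): S=145.2000. Δ = (V_up−V_dn)/(S_up−S_dn) = (20.1700−81.1540)/(188.7600−127.7760) = -1.0000. V = [p*·20.1700 + (1−p*)·81.1540]/1.16 = 34.9121. B = V − Δ·S = 180.1121.
(1,1): S=214.5000. Δ = (V_up−V_dn)/(S_up−S_dn) = (0.0000−20.1700)/(278.8500−188.7600) = -0.2239. V = [p*·0.0000 + (1−p*)·20.1700]/1.16 = 5.7960. B = V − Δ·S = 53.8198.
(0,0): S=165.0000. Δ = (V_up−V_dn)/(S_up−S_dn) = (5.7960−34.9121)/(214.5000−145.2000) = -0.4201. V = [p*·5.7960 + (1−p*)·34.9121]/1.16 = 13.3632. B = V − Δ·S = 82.6873.
Root portfolio cost Δ·165+B reproduces V0=13.3632.

(0,0): Delta=-0.4201 Bond=82.6873
(1,0): Delta=-1.0000 Bond=180.1121
(1,1): Delta=-0.2239 Bond=53.8198
V0=13.3632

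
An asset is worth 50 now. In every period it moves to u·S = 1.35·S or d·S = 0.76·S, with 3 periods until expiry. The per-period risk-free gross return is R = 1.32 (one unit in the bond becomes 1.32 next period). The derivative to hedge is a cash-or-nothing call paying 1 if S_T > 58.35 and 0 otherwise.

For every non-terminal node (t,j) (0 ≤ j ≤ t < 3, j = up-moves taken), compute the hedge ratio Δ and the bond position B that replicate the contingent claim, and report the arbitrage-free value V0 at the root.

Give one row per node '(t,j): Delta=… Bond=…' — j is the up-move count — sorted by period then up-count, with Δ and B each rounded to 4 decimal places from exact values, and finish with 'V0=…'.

Since d<R<u, set p* = (R−d)/(u−d) = 0.9492; price each node as the discounted p*-expectation of its children.
Terminal payoffs: V(3,0)=0.0000, V(3,1)=0.0000, V(3,2)=1.0000, V(3,3)=1.0000
  t=2,j=0: stock 28.8800 → up 38.9880 (V=0.0000), down 21.9488 (V=0.0000). Price 0.0000; hedge Δ=0.0000, bond B=0.0000.
  t=2,j=1: stock 51.3000 → up 69.2550 (V=1.0000), down 38.9880 (V=0.0000). Price 0.7191; hedge Δ=0.0330, bond B=-0.9759.
  t=2,j=2: stock 91.1250 → up 123.0188 (V=1.0000), down 69.2550 (V=1.0000). Price 0.7576; hedge Δ=0.0000, bond B=0.7576.
  t=1,j=0: stock 38.0000 → up 51.3000 (V=0.7191), down 28.8800 (V=0.0000). Price 0.5170; hedge Δ=0.0321, bond B=-0.7017.
  t=1,j=1: stock 67.5000 → up 91.1250 (V=0.7576), down 51.3000 (V=0.7191). Price 0.5724; hedge Δ=0.0010, bond B=0.5071.
  t=0,j=0: stock 50.0000 → up 67.5000 (V=0.5724), down 38.0000 (V=0.5170). Price 0.4315; hedge Δ=0.0019, bond B=0.3376.
The time-0 hedge costs 0.4315, which is the no-arbitrage price.

(0,0): Delta=0.0019 Bond=0.3376
(1,0): Delta=0.0321 Bond=-0.7017
(1,1): Delta=0.0010 Bond=0.5071
(2,0): Delta=0.0000 Bond=0.0000
(2,1): Delta=0.0330 Bond=-0.9759
(2,2): Delta=0.0000 Bond=0.7576
V0=0.4315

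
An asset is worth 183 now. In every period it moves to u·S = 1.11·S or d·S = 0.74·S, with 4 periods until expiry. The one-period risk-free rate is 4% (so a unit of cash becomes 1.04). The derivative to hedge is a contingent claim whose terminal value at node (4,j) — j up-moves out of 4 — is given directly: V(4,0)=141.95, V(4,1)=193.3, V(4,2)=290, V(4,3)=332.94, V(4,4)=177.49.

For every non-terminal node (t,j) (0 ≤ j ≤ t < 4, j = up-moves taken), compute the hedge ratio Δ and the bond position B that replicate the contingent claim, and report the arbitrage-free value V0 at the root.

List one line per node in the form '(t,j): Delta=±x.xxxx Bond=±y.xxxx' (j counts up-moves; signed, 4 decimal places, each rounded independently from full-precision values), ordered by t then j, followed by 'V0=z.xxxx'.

(0,0): Delta=-0.7625 Bond=358.6855
(1,0): Delta=1.1022 Bond=120.5173
(1,1): Delta=-1.0525 Bond=431.9532
(2,0): Delta=2.2852 Bond=6.7905
(2,1): Delta=0.9182 Bond=152.9991
(2,2): Delta=-1.3591 Bond=518.3522
(3,0): Delta=1.8715 Bond=37.7404
(3,1): Delta=2.3496 Bond=-0.0962
(3,2): Delta=0.6956 Bond=196.2692
(3,3): Delta=-1.6787 Bond=619.0769
V0=219.1562

Risk-neutral probability p* = (R−d)/(u−d) = (1.04−0.74)/(1.11−0.74) = 0.8108.
Payoff layer (t=4): V(4,0)=141.9500, V(4,1)=193.3000, V(4,2)=290.0000, V(4,3)=332.9400, V(4,4)=177.4900
(3,0): S=74.1560. Δ = (V_up−V_dn)/(S_up−S_dn) = (193.3000−141.9500)/(82.3132−54.8754) = 1.8715. V = [p*·193.3000 + (1−p*)·141.9500]/1.04 = 176.5242. B = V − Δ·S = 37.7404.
(3,1): S=111.2340. Δ = (V_up−V_dn)/(S_up−S_dn) = (290.0000−193.3000)/(123.4697−82.3132) = 2.3496. V = [p*·290.0000 + (1−p*)·193.3000]/1.04 = 261.2552. B = V − Δ·S = -0.0962.
(3,2): S=166.8510. Δ = (V_up−V_dn)/(S_up−S_dn) = (332.9400−290.0000)/(185.2046−123.4697) = 0.6956. V = [p*·332.9400 + (1−p*)·290.0000]/1.04 = 312.3233. B = V − Δ·S = 196.2692.
(3,3): S=250.2765. Δ = (V_up−V_dn)/(S_up−S_dn) = (177.4900−332.9400)/(277.8069−185.2046) = -1.6787. V = [p*·177.4900 + (1−p*)·332.9400]/1.04 = 198.9418. B = V − Δ·S = 619.0769.
(2,0): S=100.2108. Δ = (V_up−V_dn)/(S_up−S_dn) = (261.2552−176.5242)/(111.2340−74.1560) = 2.2852. V = [p*·261.2552 + (1−p*)·176.5242]/1.04 = 235.7933. B = V − Δ·S = 6.7905.
(2,1): S=150.3162. Δ = (V_up−V_dn)/(S_up−S_dn) = (312.3233−261.2552)/(166.8510−111.2340) = 0.9182. V = [p*·312.3233 + (1−p*)·261.2552]/1.04 = 291.0209. B = V − Δ·S = 152.9991.
(2,2): S=225.4743. Δ = (V_up−V_dn)/(S_up−S_dn) = (198.9418−312.3233)/(250.2765−166.8510) = -1.3591. V = [p*·198.9418 + (1−p*)·312.3233]/1.04 = 211.9157. B = V − Δ·S = 518.3522.
(1,0): S=135.4200. Δ = (V_up−V_dn)/(S_up−S_dn) = (291.0209−235.7933)/(150.3162−100.2108) = 1.1022. V = [p*·291.0209 + (1−p*)·235.7933]/1.04 = 269.7812. B = V − Δ·S = 120.5173.
(1,1): S=203.1300. Δ = (V_up−V_dn)/(S_up−S_dn) = (211.9157−291.0209)/(225.4743−150.3162) = -1.0525. V = [p*·211.9157 + (1−p*)·291.0209]/1.04 = 218.1553. B = V − Δ·S = 431.9532.
(0,0): S=183.0000. Δ = (V_up−V_dn)/(S_up−S_dn) = (218.1553−269.7812)/(203.1300−135.4200) = -0.7625. V = [p*·218.1553 + (1−p*)·269.7812]/1.04 = 219.1562. B = V − Δ·S = 358.6855.
Check: Δ(0,0)·S0 + B(0,0) = 219.1562 = V0.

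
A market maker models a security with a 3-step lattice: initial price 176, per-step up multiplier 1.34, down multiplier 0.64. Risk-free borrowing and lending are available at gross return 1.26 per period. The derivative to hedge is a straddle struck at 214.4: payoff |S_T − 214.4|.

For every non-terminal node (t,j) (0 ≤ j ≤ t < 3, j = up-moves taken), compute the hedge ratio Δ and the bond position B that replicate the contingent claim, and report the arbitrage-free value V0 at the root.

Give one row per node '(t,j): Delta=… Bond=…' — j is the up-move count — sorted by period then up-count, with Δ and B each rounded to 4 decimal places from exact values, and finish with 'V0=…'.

Since d<R<u, set p* = (R−d)/(u−d) = 0.8857; price each node as the discounted p*-expectation of its children.
Payoff layer (t=3): V(3,0)=168.2627, V(3,1)=117.7999, V(3,2)=12.1436, V(3,3)=209.0743
(2,0): S=72.0896. Δ = (V_up−V_dn)/(S_up−S_dn) = (117.7999−168.2627)/(96.6001−46.1373) = -1.0000. V = [p*·117.7999 + (1−p*)·168.2627]/1.26 = 98.0691. B = V − Δ·S = 170.1587.
(2,1): S=150.9376. Δ = (V_up−V_dn)/(S_up−S_dn) = (12.1436−117.7999)/(202.2564−96.6001) = -1.0000. V = [p*·12.1436 + (1−p*)·117.7999]/1.26 = 19.2211. B = V − Δ·S = 170.1587.
(2,2): S=316.0256. Δ = (V_up−V_dn)/(S_up−S_dn) = (209.0743−12.1436)/(423.4743−202.2564) = 0.8902. V = [p*·209.0743 + (1−p*)·12.1436]/1.26 = 148.0698. B = V − Δ·S = -133.2598.
(1,0): S=112.6400. Δ = (V_up−V_dn)/(S_up−S_dn) = (19.2211−98.0691)/(150.9376−72.0896) = -1.0000. V = [p*·19.2211 + (1−p*)·98.0691]/1.26 = 22.4066. B = V − Δ·S = 135.0466.
(1,1): S=235.8400. Δ = (V_up−V_dn)/(S_up−S_dn) = (148.0698−19.2211)/(316.0256−150.9376) = 0.7805. V = [p*·148.0698 + (1−p*)·19.2211]/1.26 = 105.8288. B = V − Δ·S = -78.2408.
(0,0): S=176.0000. Δ = (V_up−V_dn)/(S_up−S_dn) = (105.8288−22.4066)/(235.8400−112.6400) = 0.6771. V = [p*·105.8288 + (1−p*)·22.4066]/1.26 = 76.4244. B = V − Δ·S = -42.7501.
Root portfolio cost Δ·176+B reproduces V0=76.4244.

(0,0): Delta=0.6771 Bond=-42.7501
(1,0): Delta=-1.0000 Bond=135.0466
(1,1): Delta=0.7805 Bond=-78.2408
(2,0): Delta=-1.0000 Bond=170.1587
(2,1): Delta=-1.0000 Bond=170.1587
(2,2): Delta=0.8902 Bond=-133.2598
V0=76.4244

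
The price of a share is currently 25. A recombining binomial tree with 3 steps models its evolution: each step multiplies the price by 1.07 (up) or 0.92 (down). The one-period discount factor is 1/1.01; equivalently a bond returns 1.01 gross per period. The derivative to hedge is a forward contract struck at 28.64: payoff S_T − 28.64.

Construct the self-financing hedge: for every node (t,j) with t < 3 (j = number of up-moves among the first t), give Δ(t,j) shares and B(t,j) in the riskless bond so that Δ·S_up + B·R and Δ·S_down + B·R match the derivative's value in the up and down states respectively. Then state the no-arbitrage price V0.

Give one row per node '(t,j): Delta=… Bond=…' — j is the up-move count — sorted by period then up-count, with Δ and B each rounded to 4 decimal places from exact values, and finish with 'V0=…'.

(0,0): Delta=1.0000 Bond=-27.7977
(1,0): Delta=1.0000 Bond=-28.0757
(1,1): Delta=1.0000 Bond=-28.0757
(2,0): Delta=1.0000 Bond=-28.3564
(2,1): Delta=1.0000 Bond=-28.3564
(2,2): Delta=1.0000 Bond=-28.3564
V0=-2.7977

Since d<R<u, set p* = (R−d)/(u−d) = 0.6000; price each node as the discounted p*-expectation of its children.
Terminal values V(3,·): V(3,0)=-9.1728, V(3,1)=-5.9988, V(3,2)=-2.3073, V(3,3)=1.9861
  t=2,j=0: stock 21.1600 → up 22.6412 (V=-5.9988), down 19.4672 (V=-9.1728). Price -7.1964; hedge Δ=1.0000, bond B=-28.3564.
  t=2,j=1: stock 24.6100 → up 26.3327 (V=-2.3073), down 22.6412 (V=-5.9988). Price -3.7464; hedge Δ=1.0000, bond B=-28.3564.
  t=2,j=2: stock 28.6225 → up 30.6261 (V=1.9861), down 26.3327 (V=-2.3073). Price 0.2661; hedge Δ=1.0000, bond B=-28.3564.
  t=1,j=0: stock 23.0000 → up 24.6100 (V=-3.7464), down 21.1600 (V=-7.1964). Price -5.0757; hedge Δ=1.0000, bond B=-28.0757.
  t=1,j=1: stock 26.7500 → up 28.6225 (V=0.2661), down 24.6100 (V=-3.7464). Price -1.3257; hedge Δ=1.0000, bond B=-28.0757.
  t=0,j=0: stock 25.0000 → up 26.7500 (V=-1.3257), down 23.0000 (V=-5.0757). Price -2.7977; hedge Δ=1.0000, bond B=-27.7977.
Check: Δ(0,0)·S0 + B(0,0) = -2.7977 = V0.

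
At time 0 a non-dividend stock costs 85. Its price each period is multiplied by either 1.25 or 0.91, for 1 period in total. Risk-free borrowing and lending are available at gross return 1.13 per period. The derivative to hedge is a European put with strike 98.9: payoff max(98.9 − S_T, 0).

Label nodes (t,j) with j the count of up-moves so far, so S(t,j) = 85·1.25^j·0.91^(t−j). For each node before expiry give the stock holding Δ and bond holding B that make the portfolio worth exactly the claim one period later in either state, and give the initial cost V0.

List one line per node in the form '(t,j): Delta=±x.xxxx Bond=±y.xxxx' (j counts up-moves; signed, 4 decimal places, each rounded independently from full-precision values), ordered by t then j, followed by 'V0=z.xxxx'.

(0,0): Delta=-0.7457 Bond=70.1132
V0=6.7309

Under the risk-neutral measure, an up-move has probability p* = (R−d)/(u−d) = 0.6471 and values discount at R = 1.13.
Payoff layer (t=1): V(1,0)=21.5500, V(1,1)=0.0000
(0,0): S=85.0000. Δ = (V_up−V_dn)/(S_up−S_dn) = (0.0000−21.5500)/(106.2500−77.3500) = -0.7457. V = [p*·0.0000 + (1−p*)·21.5500]/1.13 = 6.7309. B = V − Δ·S = 70.1132.
Self-financing check: at every node Δ·S+B equals the discounted successor values.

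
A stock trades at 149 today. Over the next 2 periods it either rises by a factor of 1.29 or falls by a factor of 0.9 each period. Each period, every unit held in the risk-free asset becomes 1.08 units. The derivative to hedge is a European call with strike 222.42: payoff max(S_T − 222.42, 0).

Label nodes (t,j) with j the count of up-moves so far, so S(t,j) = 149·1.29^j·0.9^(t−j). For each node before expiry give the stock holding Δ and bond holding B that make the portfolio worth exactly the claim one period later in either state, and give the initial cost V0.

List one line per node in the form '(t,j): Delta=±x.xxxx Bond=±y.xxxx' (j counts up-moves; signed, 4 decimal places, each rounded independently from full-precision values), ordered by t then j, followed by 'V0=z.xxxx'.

(0,0): Delta=0.1878 Bond=-23.3133
(1,0): Delta=0.0000 Bond=0.0000
(1,1): Delta=0.3406 Bond=-54.5532
V0=4.6627

The replicating-portfolio and risk-neutral prices coincide; use p* = (1.08−0.9)/(1.29−0.9) = 0.4615 for the latter.
Terminal payoffs: V(2,0)=0.0000, V(2,1)=0.0000, V(2,2)=25.5309
Node (1,0) S=134.1000: V=(p*·0.0000+(1−p*)·0.0000)/1.08=0.0000; Δ=(0.0000−0.0000)/(172.9890−120.6900)=0.0000; B=V−Δ·S=0.0000
Node (1,1) S=192.2100: V=(p*·25.5309+(1−p*)·0.0000)/1.08=10.9106; Δ=(25.5309−0.0000)/(247.9509−172.9890)=0.3406; B=V−Δ·S=-54.5532
Node (0,0) S=149.0000: V=(p*·10.9106+(1−p*)·0.0000)/1.08=4.6627; Δ=(10.9106−0.0000)/(192.2100−134.1000)=0.1878; B=V−Δ·S=-23.3133
Self-financing check: at every node Δ·S+B equals the discounted successor values.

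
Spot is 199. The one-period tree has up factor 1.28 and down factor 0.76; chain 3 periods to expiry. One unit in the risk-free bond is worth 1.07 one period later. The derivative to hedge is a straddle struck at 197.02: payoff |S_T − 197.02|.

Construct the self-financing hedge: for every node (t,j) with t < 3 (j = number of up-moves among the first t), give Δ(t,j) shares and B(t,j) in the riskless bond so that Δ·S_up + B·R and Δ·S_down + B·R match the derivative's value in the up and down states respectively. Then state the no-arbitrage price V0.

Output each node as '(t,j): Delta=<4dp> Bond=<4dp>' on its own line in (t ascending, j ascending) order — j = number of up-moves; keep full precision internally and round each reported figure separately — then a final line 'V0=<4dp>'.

Under the risk-neutral measure, an up-move has probability p* = (R−d)/(u−d) = 0.5962 and values discount at R = 1.07.
Terminal values V(3,·): V(3,0)=109.6638, V(3,1)=49.8937, V(3,2)=50.7716, V(3,3)=220.3132
  t=2,j=0: stock 114.9424 → up 147.1263 (V=49.8937), down 87.3562 (V=109.6638). Price 69.1884; hedge Δ=-1.0000, bond B=184.1308.
  t=2,j=1: stock 193.5872 → up 247.7916 (V=50.7716), down 147.1263 (V=49.8937). Price 47.1188; hedge Δ=0.0087, bond B=45.4305.
  t=2,j=2: stock 326.0416 → up 417.3332 (V=220.3132), down 247.7916 (V=50.7716). Price 141.9108; hedge Δ=1.0000, bond B=-184.1308.
  t=1,j=0: stock 151.2400 → up 193.5872 (V=47.1188), down 114.9424 (V=69.1884). Price 52.3659; hedge Δ=-0.2806, bond B=94.8076.
  t=1,j=1: stock 254.7200 → up 326.0416 (V=141.9108), down 193.5872 (V=47.1188). Price 96.8499; hedge Δ=0.7157, bond B=-85.4424.
  t=0,j=0: stock 199.0000 → up 254.7200 (V=96.8499), down 151.2400 (V=52.3659). Price 73.7245; hedge Δ=0.4299, bond B=-11.8216.
Self-financing check: at every node Δ·S+B equals the discounted successor values.

(0,0): Delta=0.4299 Bond=-11.8216
(1,0): Delta=-0.2806 Bond=94.8076
(1,1): Delta=0.7157 Bond=-85.4424
(2,0): Delta=-1.0000 Bond=184.1308
(2,1): Delta=0.0087 Bond=45.4305
(2,2): Delta=1.0000 Bond=-184.1308
V0=73.7245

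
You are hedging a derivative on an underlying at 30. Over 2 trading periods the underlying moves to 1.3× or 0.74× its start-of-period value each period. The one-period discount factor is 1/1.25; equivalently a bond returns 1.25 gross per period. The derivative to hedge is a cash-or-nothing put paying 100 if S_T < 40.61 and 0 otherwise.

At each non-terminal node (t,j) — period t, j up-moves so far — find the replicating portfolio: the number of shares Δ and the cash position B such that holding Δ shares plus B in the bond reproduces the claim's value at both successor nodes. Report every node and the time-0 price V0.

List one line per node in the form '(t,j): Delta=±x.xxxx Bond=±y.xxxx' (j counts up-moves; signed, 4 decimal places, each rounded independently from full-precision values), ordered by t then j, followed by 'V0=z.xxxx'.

(0,0): Delta=-4.3367 Bond=141.0204
(1,0): Delta=0.0000 Bond=80.0000
(1,1): Delta=-4.5788 Bond=185.7143
V0=10.9184

The replicating-portfolio and risk-neutral prices coincide; use p* = (1.25−0.74)/(1.3−0.74) = 0.9107 for the latter.
Terminal values V(2,·): V(2,0)=100.0000, V(2,1)=100.0000, V(2,2)=0.0000
(1,0): S=22.2000. Δ = (V_up−V_dn)/(S_up−S_dn) = (100.0000−100.0000)/(28.8600−16.4280) = 0.0000. V = [p*·100.0000 + (1−p*)·100.0000]/1.25 = 80.0000. B = V − Δ·S = 80.0000.
(1,1): S=39.0000. Δ = (V_up−V_dn)/(S_up−S_dn) = (0.0000−100.0000)/(50.7000−28.8600) = -4.5788. V = [p*·0.0000 + (1−p*)·100.0000]/1.25 = 7.1429. B = V − Δ·S = 185.7143.
(0,0): S=30.0000. Δ = (V_up−V_dn)/(S_up−S_dn) = (7.1429−80.0000)/(39.0000−22.2000) = -4.3367. V = [p*·7.1429 + (1−p*)·80.0000]/1.25 = 10.9184. B = V − Δ·S = 141.0204.
Each (Δ,B) replicates both successor values, so the strategy is self-financing and V0 is arbitrage-free.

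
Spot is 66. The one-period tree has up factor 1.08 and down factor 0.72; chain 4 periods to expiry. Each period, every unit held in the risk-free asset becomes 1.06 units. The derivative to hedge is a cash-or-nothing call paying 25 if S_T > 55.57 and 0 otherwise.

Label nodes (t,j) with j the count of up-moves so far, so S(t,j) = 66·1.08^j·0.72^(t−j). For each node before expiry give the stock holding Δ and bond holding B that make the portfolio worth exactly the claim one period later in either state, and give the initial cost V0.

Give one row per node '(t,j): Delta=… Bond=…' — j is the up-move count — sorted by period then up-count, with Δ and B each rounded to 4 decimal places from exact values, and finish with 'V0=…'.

Since d<R<u, set p* = (R−d)/(u−d) = 0.9444; price each node as the discounted p*-expectation of its children.
Payoff layer (t=4): V(4,0)=0.0000, V(4,1)=0.0000, V(4,2)=0.0000, V(4,3)=25.0000, V(4,4)=25.0000
Node (3,0) S=24.6344: V=(p*·0.0000+(1−p*)·0.0000)/1.06=0.0000; Δ=(0.0000−0.0000)/(26.6051−17.7367)=0.0000; B=V−Δ·S=0.0000
Node (3,1) S=36.9516: V=(p*·0.0000+(1−p*)·0.0000)/1.06=0.0000; Δ=(0.0000−0.0000)/(39.9077−26.6051)=0.0000; B=V−Δ·S=0.0000
Node (3,2) S=55.4273: V=(p*·25.0000+(1−p*)·0.0000)/1.06=22.2746; Δ=(25.0000−0.0000)/(59.8615−39.9077)=1.2529; B=V−Δ·S=-47.1698
Node (3,3) S=83.1410: V=(p*·25.0000+(1−p*)·25.0000)/1.06=23.5849; Δ=(25.0000−25.0000)/(89.7923−59.8615)=0.0000; B=V−Δ·S=23.5849
Node (2,0) S=34.2144: V=(p*·0.0000+(1−p*)·0.0000)/1.06=0.0000; Δ=(0.0000−0.0000)/(36.9516−24.6344)=0.0000; B=V−Δ·S=0.0000
Node (2,1) S=51.3216: V=(p*·22.2746+(1−p*)·0.0000)/1.06=19.8464; Δ=(22.2746−0.0000)/(55.4273−36.9516)=1.2056; B=V−Δ·S=-42.0276
Node (2,2) S=76.9824: V=(p*·23.5849+(1−p*)·22.2746)/1.06=22.1812; Δ=(23.5849−22.2746)/(83.1410−55.4273)=0.0473; B=V−Δ·S=18.5416
Node (1,0) S=47.5200: V=(p*·19.8464+(1−p*)·0.0000)/1.06=17.6828; Δ=(19.8464−0.0000)/(51.3216−34.2144)=1.1601; B=V−Δ·S=-37.4460
Node (1,1) S=71.2800: V=(p*·22.1812+(1−p*)·19.8464)/1.06=20.8033; Δ=(22.1812−19.8464)/(76.9824−51.3216)=0.0910; B=V−Δ·S=14.3176
Node (0,0) S=66.0000: V=(p*·20.8033+(1−p*)·17.6828)/1.06=19.4622; Δ=(20.8033−17.6828)/(71.2800−47.5200)=0.1313; B=V−Δ·S=10.7942
Each (Δ,B) replicates both successor values, so the strategy is self-financing and V0 is arbitrage-free.

(0,0): Delta=0.1313 Bond=10.7942
(1,0): Delta=1.1601 Bond=-37.4460
(1,1): Delta=0.0910 Bond=14.3176
(2,0): Delta=0.0000 Bond=0.0000
(2,1): Delta=1.2056 Bond=-42.0276
(2,2): Delta=0.0473 Bond=18.5416
(3,0): Delta=0.0000 Bond=0.0000
(3,1): Delta=0.0000 Bond=0.0000
(3,2): Delta=1.2529 Bond=-47.1698
(3,3): Delta=0.0000 Bond=23.5849
V0=19.4622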